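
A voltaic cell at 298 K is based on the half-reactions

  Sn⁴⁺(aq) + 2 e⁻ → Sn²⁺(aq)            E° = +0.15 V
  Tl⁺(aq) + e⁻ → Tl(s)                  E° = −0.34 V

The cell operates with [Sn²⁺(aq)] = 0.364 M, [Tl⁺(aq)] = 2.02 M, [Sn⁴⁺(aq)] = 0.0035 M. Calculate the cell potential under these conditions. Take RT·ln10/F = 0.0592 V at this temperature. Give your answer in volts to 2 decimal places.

Sn⁴⁺/Sn²⁺ is reduced (cathode, E° = +0.15 V) and Tl⁺/Tl is oxidized (anode).
E°cell = +0.15 − (−0.34) = +0.49 V, with n = 2 electrons transferred.
Balancing gives Sn⁴⁺(aq) + 2 Tl(s) → Sn²⁺(aq) + 2 Tl⁺(aq); hence Q = ([Sn²⁺(aq)]·[Tl⁺(aq)]^2) / [Sn⁴⁺(aq)] = 424 (log Q = 2.628).
By the Nernst equation, E = +0.49 − (0.0592/2)·(2.628) = +0.41 V.

+0.41 V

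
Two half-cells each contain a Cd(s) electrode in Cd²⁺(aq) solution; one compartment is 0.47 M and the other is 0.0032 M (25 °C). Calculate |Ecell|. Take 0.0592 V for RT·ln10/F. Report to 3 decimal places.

0.064 V

For a concentration cell E°cell = 0, since both electrodes use the same couple.
The compartment with the higher Cd²⁺(aq) concentration (0.47 M) acts as the cathode; ions are reduced there and produced at the dilute (0.0032 M) anode.
With n = 2, Ecell = −(0.0592/2)·log([dilute]/[conc]) = −(0.0592/2)·log(0.0032/0.47) = +0.064 V.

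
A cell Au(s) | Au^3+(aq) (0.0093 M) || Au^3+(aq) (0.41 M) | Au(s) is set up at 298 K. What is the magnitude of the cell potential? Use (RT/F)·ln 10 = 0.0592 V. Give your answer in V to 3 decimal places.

For a concentration cell E°cell = 0, since both electrodes use the same couple.
The compartment with the higher Au^3+(aq) concentration (0.41 M) acts as the cathode; ions are reduced there and produced at the dilute (0.0093 M) anode.
With n = 3, Ecell = −(0.0592/3)·log([dilute]/[conc]) = −(0.0592/3)·log(0.0093/0.41) = +0.032 V.

0.032 V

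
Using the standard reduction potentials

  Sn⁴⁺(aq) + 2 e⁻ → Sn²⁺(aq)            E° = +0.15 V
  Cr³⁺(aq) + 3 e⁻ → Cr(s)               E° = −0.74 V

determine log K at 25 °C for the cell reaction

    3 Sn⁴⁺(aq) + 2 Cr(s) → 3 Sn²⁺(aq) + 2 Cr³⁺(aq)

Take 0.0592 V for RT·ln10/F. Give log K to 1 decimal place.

The Sn⁴⁺/Sn²⁺ couple is reduced (cathode); E°cell = +0.15 − (−0.74) = +0.89 V with n = 6.
At equilibrium E = 0, so log K = nE°cell / 0.0592 = (6)(+0.89) / 0.0592 = 90.2.

log K = 90.2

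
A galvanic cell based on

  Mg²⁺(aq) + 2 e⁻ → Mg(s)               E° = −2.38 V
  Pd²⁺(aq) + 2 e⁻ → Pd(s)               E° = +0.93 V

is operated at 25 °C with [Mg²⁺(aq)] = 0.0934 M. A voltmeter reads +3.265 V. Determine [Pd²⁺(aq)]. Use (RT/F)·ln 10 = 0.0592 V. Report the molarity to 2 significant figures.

Pd²⁺/Pd is the cathode (higher E°); E°cell = +0.93 − (−2.38) = +3.31 V with n = 2.
Rearranging E = E° − (0.0592/n)·log Q gives log Q = 2(+3.31 − (+3.265))/0.0592 = 1.520.
The balanced reaction is Pd²⁺(aq) + Mg(s) → Pd(s) + Mg²⁺(aq), so Q = [Mg²⁺(aq)] / [Pd²⁺(aq)].
Substituting the known concentrations and solving, log [Pd²⁺(aq)] = −2.550 and [Pd²⁺(aq)] = 0.0028 M.

0.0028 M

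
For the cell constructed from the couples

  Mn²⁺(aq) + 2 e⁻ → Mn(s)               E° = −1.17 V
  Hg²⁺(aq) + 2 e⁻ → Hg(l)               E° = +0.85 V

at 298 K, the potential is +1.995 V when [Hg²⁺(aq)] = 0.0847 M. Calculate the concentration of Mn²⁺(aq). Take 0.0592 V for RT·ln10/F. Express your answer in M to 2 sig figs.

Hg²⁺/Hg is the cathode (higher E°); E°cell = +0.85 − (−1.17) = +2.02 V with n = 2.
Since E = E° − (0.0592/n)·log Q, log Q = n(E° − E)/0.0592 = 0.845.
Balancing electrons gives Hg²⁺(aq) + Mn(s) → Hg(l) + Mn²⁺(aq); thus Q = [Mn²⁺(aq)] / [Hg²⁺(aq)].
Substituting the known concentrations and solving, log [Mn²⁺(aq)] = −0.227 and [Mn²⁺(aq)] = 0.59 M.

0.59 M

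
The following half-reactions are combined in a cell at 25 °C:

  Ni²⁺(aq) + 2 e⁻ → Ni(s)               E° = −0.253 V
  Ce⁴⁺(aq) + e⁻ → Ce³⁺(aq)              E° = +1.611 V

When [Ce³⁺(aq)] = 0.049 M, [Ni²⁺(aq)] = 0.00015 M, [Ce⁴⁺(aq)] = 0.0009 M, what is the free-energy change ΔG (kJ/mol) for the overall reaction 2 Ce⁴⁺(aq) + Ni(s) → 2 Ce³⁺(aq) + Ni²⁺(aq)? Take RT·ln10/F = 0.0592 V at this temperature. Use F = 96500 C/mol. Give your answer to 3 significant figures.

With Ce⁴⁺/Ce³⁺ reduced at the cathode, E°cell = +1.611 − (−0.253) = +1.864 V and n = 2.
Q = ([Ce³⁺(aq)]^2·[Ni²⁺(aq)]) / [Ce⁴⁺(aq)]^2 = 0.445, so log Q = −0.352 and E = +1.864 − (0.0592/2)(−0.352) = +1.8744 V.
Finally ΔG = −nFE = −(2)(96500 C/mol)(+1.8744 V) = −362 kJ/mol.

−362 kJ/mol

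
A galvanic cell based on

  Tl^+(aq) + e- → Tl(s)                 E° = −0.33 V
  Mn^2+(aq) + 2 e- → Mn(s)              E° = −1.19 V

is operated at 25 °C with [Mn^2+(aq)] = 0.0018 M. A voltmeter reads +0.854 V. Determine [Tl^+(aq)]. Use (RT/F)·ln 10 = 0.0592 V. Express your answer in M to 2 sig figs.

0.034 M

The Tl⁺/Tl couple has the larger reduction potential, so it is the cathode: E°cell = −0.33 − (−1.19) = +0.86 V and n = 2.
Since E = E° − (0.0592/n)·log Q, log Q = n(E° − E)/0.0592 = 0.203.
The balanced reaction is 2 Tl^+(aq) + Mn(s) → 2 Tl(s) + Mn^2+(aq), so Q = [Mn^2+(aq)] / [Tl^+(aq)]^2.
Isolating [Tl^+(aq)] in Q = 10^{0.203} yields log [Tl^+(aq)] = −1.474, i.e. 0.034 M.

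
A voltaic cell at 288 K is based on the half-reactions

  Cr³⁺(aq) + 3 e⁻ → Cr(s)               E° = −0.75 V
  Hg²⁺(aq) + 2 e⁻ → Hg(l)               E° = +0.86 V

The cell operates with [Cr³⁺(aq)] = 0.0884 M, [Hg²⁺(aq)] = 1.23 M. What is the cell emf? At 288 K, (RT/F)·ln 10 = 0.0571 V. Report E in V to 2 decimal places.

+1.63 V

Hg²⁺/Hg is reduced (cathode, E° = +0.86 V) and Cr³⁺/Cr is oxidized (anode).
E°cell = +0.86 − (−0.75) = +1.61 V, with n = 6 electrons transferred.
Balancing gives 3 Hg²⁺(aq) + 2 Cr(s) → 3 Hg(l) + 2 Cr³⁺(aq); hence Q = [Cr³⁺(aq)]^2 / [Hg²⁺(aq)]^3 = 0.0042 (log Q = −2.377).
Applying E = E° − (RT ln10/nF)·log Q gives +1.61 − (0.0571/6)(−2.377) = +1.63 V.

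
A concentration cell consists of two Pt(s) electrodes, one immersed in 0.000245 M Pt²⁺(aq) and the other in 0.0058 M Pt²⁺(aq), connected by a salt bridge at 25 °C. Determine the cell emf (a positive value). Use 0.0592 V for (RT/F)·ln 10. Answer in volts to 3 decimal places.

For a concentration cell E°cell = 0, since both electrodes use the same couple.
The compartment with the higher Pt²⁺(aq) concentration (0.0058 M) acts as the cathode; ions are reduced there and produced at the dilute (0.000245 M) anode.
With n = 2, Ecell = −(0.0592/2)·log([dilute]/[conc]) = −(0.0592/2)·log(0.000245/0.0058) = +0.041 V.

0.041 V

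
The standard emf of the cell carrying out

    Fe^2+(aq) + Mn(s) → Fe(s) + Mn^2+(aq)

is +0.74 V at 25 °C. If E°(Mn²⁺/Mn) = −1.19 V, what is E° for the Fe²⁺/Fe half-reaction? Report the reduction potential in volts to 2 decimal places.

−0.45 V

In the reaction as written the Fe²⁺/Fe couple is reduced (cathode) and Mn²⁺/Mn is oxidized (anode), so E°cell = E°(Fe²⁺/Fe) − E°(Mn²⁺/Mn).
E°(Fe²⁺/Fe) = E°cell + E°(anode) = +0.74 + (−1.19) = −0.45 V.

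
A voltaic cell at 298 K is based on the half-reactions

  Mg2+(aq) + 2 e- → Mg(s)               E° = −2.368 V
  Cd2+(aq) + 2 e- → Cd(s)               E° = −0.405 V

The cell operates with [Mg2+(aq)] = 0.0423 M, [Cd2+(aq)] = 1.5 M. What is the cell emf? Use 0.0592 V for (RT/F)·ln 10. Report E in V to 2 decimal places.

+2.01 V

Since E°(Cd²⁺/Cd) > E°(Mg²⁺/Mg), Cd²⁺/Cd serves as the cathode.
E°cell = E°cat − E°an = −0.405 − (−2.368) = +1.963 V; n = 2.
For the overall reaction Cd2+(aq) + Mg(s) → Cd(s) + Mg2+(aq), Q = [Mg2+(aq)] / [Cd2+(aq)] = 0.0282, giving log Q = −1.550.
By the Nernst equation, E = +1.963 − (0.0592/2)·(−1.550) = +2.01 V.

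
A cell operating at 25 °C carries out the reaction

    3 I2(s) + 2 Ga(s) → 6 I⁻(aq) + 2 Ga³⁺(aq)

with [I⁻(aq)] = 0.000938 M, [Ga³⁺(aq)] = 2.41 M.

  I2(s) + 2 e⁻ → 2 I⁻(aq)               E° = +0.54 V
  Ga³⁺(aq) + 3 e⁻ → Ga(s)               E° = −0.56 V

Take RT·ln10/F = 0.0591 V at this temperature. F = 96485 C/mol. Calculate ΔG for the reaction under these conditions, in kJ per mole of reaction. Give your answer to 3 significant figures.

E°cell = +0.54 − (−0.56) = +1.10 V; the balanced reaction transfers n = 6 electrons.
Q = [I⁻(aq)]^6·[Ga³⁺(aq)]^2 = 3.96×10^−18, so log Q = −17.403 and E = +1.10 − (0.0591/6)(−17.403) = +1.2714 V.
Finally ΔG = −nFE = −(6)(96485 C/mol)(+1.2714 V) = −736 kJ/mol.

−736 kJ/mol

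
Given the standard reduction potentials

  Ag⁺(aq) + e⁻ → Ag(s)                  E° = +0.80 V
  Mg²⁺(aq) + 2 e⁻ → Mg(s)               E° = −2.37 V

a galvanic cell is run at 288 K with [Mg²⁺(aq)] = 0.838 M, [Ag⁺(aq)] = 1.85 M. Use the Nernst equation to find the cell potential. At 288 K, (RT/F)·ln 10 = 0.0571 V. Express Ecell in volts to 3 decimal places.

Since E°(Ag⁺/Ag) > E°(Mg²⁺/Mg), Ag⁺/Ag serves as the cathode.
E°cell = +0.80 − (−2.37) = +3.17 V, with n = 2 electrons transferred.
For the overall reaction 2 Ag⁺(aq) + Mg(s) → 2 Ag(s) + Mg²⁺(aq), Q = [Mg²⁺(aq)] / [Ag⁺(aq)]^2 = 0.245, giving log Q = −0.611.
E = E° − (0.0571/n)·log Q = +3.17 − (0.0571/2)(−0.611) = +3.187 V.

+3.187 V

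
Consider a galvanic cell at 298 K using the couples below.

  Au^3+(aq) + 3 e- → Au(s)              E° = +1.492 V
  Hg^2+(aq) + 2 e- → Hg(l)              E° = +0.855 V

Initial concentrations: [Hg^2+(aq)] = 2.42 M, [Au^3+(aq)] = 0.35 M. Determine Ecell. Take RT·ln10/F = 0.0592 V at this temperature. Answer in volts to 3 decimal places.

+0.617 V

The Au³⁺/Au couple has the more positive E°, so it is the cathode; Hg²⁺/Hg is the anode.
The standard potential is +1.492 − (+0.855) = +0.637 V and the balanced reaction transfers n = 6 electrons.
For the overall reaction 2 Au^3+(aq) + 3 Hg(l) → 2 Au(s) + 3 Hg^2+(aq), Q = [Hg^2+(aq)]^3 / [Au^3+(aq)]^2 = 116, giving log Q = 2.063.
By the Nernst equation, E = +0.637 − (0.0592/6)·(2.063) = +0.617 V.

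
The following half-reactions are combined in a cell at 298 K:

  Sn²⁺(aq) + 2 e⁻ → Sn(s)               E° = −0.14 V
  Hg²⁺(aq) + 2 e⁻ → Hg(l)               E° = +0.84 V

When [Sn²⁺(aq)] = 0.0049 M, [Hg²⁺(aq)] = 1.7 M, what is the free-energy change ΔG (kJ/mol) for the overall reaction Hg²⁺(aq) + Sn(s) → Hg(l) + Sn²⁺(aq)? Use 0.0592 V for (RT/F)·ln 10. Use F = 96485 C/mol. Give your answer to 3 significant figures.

−204 kJ/mol

With Hg²⁺/Hg reduced at the cathode, E°cell = +0.84 − (−0.14) = +0.98 V and n = 2.
The reaction quotient is [Sn²⁺(aq)] / [Hg²⁺(aq)] = 0.00288; by Nernst, E = +0.98 − (0.0592/2)(−2.540) = +1.0552 V.
Then ΔG = −nFE = −2 × 96485 × +1.0552 J/mol = −204 kJ/mol.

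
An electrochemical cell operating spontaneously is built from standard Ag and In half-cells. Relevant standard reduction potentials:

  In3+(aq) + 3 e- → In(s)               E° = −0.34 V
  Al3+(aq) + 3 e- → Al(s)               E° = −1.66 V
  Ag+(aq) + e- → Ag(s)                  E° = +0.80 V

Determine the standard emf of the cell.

+1.14 V

The Ag⁺/Ag couple has the higher E°, so Ag ion is reduced (cathode) and In is oxidized (anode).
E°cell = E°(cathode) − E°(anode) = +0.80 − (−0.34) = +1.14 V.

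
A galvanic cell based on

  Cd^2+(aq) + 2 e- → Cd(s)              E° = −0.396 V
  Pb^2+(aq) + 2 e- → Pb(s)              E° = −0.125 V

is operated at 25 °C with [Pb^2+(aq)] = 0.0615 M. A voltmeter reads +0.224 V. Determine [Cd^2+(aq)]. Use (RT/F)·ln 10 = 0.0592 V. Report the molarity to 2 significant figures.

2.4 M

With Pb²⁺/Pb at the cathode and Cd²⁺/Cd at the anode, E°cell = −0.125 − (−0.396) = +0.271 V (n = 2).
Since E = E° − (0.0592/n)·log Q, log Q = n(E° − E)/0.0592 = 1.588.
For Pb^2+(aq) + Cd(s) → Pb(s) + Cd^2+(aq), the reaction quotient is Q = [Cd^2+(aq)] / [Pb^2+(aq)].
Solving for the unknown gives log [Cd^2+(aq)] = 0.377, so [Cd^2+(aq)] ≈ 2.4 M.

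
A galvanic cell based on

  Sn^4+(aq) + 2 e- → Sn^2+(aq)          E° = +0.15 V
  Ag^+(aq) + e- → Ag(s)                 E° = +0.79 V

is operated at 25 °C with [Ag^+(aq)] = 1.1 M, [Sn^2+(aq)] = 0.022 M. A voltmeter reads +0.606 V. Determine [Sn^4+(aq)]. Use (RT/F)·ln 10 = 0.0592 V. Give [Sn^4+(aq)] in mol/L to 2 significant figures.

0.37 M

Ag⁺/Ag is the cathode (higher E°); E°cell = +0.79 − (+0.15) = +0.64 V with n = 2.
Rearranging E = E° − (0.0592/n)·log Q gives log Q = 2(+0.64 − (+0.606))/0.0592 = 1.149.
Balancing electrons gives 2 Ag^+(aq) + Sn^2+(aq) → 2 Ag(s) + Sn^4+(aq); thus Q = [Sn^4+(aq)] / ([Ag^+(aq)]^2·[Sn^2+(aq)]).
Solving for the unknown gives log [Sn^4+(aq)] = −0.426, so [Sn^4+(aq)] ≈ 0.37 M.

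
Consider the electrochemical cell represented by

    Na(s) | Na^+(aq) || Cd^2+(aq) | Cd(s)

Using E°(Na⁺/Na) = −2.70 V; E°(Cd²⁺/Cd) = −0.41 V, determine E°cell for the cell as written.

By convention the left-hand electrode in cell notation is the anode (oxidation) and the right-hand electrode is the cathode (reduction).
E°cell = E°(right) − E°(left) = −0.41 − (−2.70) = +2.29 V.

+2.29 V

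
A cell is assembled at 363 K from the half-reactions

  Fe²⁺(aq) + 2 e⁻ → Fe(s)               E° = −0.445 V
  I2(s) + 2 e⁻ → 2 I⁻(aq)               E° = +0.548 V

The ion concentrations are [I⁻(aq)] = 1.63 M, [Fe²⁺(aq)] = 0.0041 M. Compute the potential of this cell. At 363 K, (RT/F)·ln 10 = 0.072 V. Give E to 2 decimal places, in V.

Since E°(I₂/I⁻) > E°(Fe²⁺/Fe), I₂/I⁻ serves as the cathode.
E°cell = +0.548 − (−0.445) = +0.993 V, with n = 2 electrons transferred.
The balanced reaction is I2(s) + Fe(s) → 2 I⁻(aq) + Fe²⁺(aq), so Q = [I⁻(aq)]^2·[Fe²⁺(aq)] = 0.0109 and log Q = −1.963.
By the Nernst equation, E = +0.993 − (0.072/2)·(−1.963) = +1.06 V.

+1.06 V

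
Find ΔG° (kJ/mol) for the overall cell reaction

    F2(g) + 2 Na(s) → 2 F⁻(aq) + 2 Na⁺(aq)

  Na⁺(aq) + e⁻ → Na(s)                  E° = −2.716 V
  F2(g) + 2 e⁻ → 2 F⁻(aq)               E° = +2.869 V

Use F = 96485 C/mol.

In the reaction as written F2(g) is reduced, so the F₂/F⁻ couple is the cathode and Na⁺/Na is the anode.
E°cell = +2.869 − (−2.716) = +5.585 V; balancing electrons gives n = 2.
ΔG° = −nFE°cell = −(2)(96485)(+5.585) J/mol = −1078 kJ/mol.

−1078 kJ/mol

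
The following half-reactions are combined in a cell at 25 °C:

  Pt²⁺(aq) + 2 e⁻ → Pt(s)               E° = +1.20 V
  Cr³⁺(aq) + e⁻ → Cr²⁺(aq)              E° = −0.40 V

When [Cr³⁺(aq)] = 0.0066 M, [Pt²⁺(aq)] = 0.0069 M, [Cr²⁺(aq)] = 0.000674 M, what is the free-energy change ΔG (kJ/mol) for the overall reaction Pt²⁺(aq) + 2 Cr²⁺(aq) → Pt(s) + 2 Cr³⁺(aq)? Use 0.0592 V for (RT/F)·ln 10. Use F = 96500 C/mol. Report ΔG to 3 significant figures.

−285 kJ/mol

With Pt²⁺/Pt reduced at the cathode, E°cell = +1.20 − (−0.40) = +1.60 V and n = 2.
Here Q = [Cr³⁺(aq)]^2 / ([Pt²⁺(aq)]·[Cr²⁺(aq)]^2) = 1.39×10^4 (log Q = 4.143), giving E = +1.60 − (0.0592/2)·(4.143) = +1.4774 V.
ΔG = −nFE = −(2)(96500)(+1.4774) J/mol = −285 kJ/mol.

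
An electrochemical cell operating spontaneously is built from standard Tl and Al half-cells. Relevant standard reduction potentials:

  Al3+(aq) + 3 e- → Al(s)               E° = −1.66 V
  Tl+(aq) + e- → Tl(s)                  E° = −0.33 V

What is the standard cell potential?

+1.33 V

Of the two couples in this cell, the one with the more positive reduction potential is reduced at the cathode: here that is Tl⁺/Tl (−0.33 V); Al³⁺/Al (−1.66 V) is the anode.
E°cell = E°(cathode) − E°(anode) = −0.33 − (−1.66) = +1.33 V.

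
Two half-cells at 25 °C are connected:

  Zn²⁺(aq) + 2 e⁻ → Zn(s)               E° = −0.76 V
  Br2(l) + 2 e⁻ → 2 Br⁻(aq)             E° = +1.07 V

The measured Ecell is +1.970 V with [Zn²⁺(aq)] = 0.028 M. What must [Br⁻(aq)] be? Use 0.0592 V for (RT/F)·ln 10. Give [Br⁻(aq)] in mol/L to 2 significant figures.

The Br₂/Br⁻ couple has the larger reduction potential, so it is the cathode: E°cell = +1.07 − (−0.76) = +1.83 V and n = 2.
Since E = E° − (0.0592/n)·log Q, log Q = n(E° − E)/0.0592 = −4.730.
The balanced reaction is Br2(l) + Zn(s) → 2 Br⁻(aq) + Zn²⁺(aq), so Q = [Br⁻(aq)]^2·[Zn²⁺(aq)].
Solving for the unknown gives log [Br⁻(aq)] = −1.589, so [Br⁻(aq)] ≈ 0.026 M.

0.026 M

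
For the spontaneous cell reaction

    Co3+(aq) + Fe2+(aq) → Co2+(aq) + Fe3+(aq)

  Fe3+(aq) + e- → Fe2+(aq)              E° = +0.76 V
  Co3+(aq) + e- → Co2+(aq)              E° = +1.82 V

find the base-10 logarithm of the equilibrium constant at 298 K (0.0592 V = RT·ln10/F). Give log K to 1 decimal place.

The Co³⁺/Co²⁺ couple is reduced (cathode); E°cell = +1.82 − (+0.76) = +1.06 V with n = 1.
At equilibrium E = 0, so log K = nE°cell / 0.0592 = (1)(+1.06) / 0.0592 = 17.9.

log K = 17.9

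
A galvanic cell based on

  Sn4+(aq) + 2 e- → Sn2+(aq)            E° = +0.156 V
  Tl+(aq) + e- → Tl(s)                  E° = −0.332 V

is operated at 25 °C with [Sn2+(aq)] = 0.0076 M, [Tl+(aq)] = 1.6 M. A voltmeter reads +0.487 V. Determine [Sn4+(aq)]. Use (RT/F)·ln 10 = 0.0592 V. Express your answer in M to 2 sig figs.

The Sn⁴⁺/Sn²⁺ couple has the larger reduction potential, so it is the cathode: E°cell = +0.156 − (−0.332) = +0.488 V and n = 2.
From the Nernst equation, log Q = n(E° − E)/0.0592 = 2·(+0.488 − (+0.487))/0.0592 = 0.034.
Balancing electrons gives Sn4+(aq) + 2 Tl(s) → Sn2+(aq) + 2 Tl+(aq); thus Q = ([Sn2+(aq)]·[Tl+(aq)]^2) / [Sn4+(aq)].
Isolating [Sn4+(aq)] in Q = 10^{0.034} yields log [Sn4+(aq)] = −1.745, i.e. 0.018 M.

0.018 M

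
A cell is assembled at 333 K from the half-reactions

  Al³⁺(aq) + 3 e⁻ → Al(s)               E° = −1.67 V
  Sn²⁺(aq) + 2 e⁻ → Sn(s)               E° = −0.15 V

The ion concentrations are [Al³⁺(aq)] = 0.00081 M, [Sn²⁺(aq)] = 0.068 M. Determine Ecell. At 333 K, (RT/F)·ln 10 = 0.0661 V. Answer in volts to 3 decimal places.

The Sn²⁺/Sn couple has the more positive E°, so it is the cathode; Al³⁺/Al is the anode.
E°cell = −0.15 − (−1.67) = +1.52 V, with n = 6 electrons transferred.
Balancing gives 3 Sn²⁺(aq) + 2 Al(s) → 3 Sn(s) + 2 Al³⁺(aq); hence Q = [Al³⁺(aq)]^2 / [Sn²⁺(aq)]^3 = 0.00209 (log Q = −2.681).
E = E° − (0.0661/n)·log Q = +1.52 − (0.0661/6)(−2.681) = +1.550 V.

+1.550 V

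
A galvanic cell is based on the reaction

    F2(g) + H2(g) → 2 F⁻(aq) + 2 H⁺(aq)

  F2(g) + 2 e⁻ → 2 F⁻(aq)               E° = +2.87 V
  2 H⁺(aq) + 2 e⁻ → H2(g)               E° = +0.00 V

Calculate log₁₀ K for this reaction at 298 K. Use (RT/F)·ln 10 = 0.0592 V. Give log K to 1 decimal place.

log K = 97.0

The F₂/F⁻ couple is reduced (cathode); E°cell = +2.87 − (+0.00) = +2.87 V with n = 2.
At equilibrium E = 0, so log K = nE°cell / 0.0592 = (2)(+2.87) / 0.0592 = 97.0.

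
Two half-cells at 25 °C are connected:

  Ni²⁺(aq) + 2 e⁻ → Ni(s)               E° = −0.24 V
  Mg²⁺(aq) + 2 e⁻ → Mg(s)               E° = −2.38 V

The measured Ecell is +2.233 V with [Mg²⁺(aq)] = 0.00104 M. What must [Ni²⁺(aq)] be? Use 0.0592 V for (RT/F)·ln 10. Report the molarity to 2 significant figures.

1.4 M

With Ni²⁺/Ni at the cathode and Mg²⁺/Mg at the anode, E°cell = −0.24 − (−2.38) = +2.14 V (n = 2).
Rearranging E = E° − (0.0592/n)·log Q gives log Q = 2(+2.14 − (+2.233))/0.0592 = −3.142.
The balanced reaction is Ni²⁺(aq) + Mg(s) → Ni(s) + Mg²⁺(aq), so Q = [Mg²⁺(aq)] / [Ni²⁺(aq)].
Substituting the known concentrations and solving, log [Ni²⁺(aq)] = 0.159 and [Ni²⁺(aq)] = 1.4 M.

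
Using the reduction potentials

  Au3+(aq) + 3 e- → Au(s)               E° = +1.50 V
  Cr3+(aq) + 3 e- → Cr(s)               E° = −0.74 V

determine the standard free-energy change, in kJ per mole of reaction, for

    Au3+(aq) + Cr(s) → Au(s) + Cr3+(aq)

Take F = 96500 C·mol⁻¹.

−648 kJ/mol

In the reaction as written Au3+(aq) is reduced, so the Au³⁺/Au couple is the cathode and Cr³⁺/Cr is the anode.
E°cell = +1.50 − (−0.74) = +2.24 V; balancing electrons gives n = 3.
ΔG° = −nFE°cell = −(3)(96500)(+2.24) J/mol = −648 kJ/mol.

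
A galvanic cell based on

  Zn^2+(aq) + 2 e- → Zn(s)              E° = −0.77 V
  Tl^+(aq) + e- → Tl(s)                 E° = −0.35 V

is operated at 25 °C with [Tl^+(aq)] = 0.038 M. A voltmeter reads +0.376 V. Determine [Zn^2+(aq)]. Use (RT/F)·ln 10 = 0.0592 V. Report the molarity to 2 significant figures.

Tl⁺/Tl is the cathode (higher E°); E°cell = −0.35 − (−0.77) = +0.42 V with n = 2.
Since E = E° − (0.0592/n)·log Q, log Q = n(E° − E)/0.0592 = 1.486.
For 2 Tl^+(aq) + Zn(s) → 2 Tl(s) + Zn^2+(aq), the reaction quotient is Q = [Zn^2+(aq)] / [Tl^+(aq)]^2.
Isolating [Zn^2+(aq)] in Q = 10^{1.486} yields log [Zn^2+(aq)] = −1.354, i.e. 0.044 M.

0.044 M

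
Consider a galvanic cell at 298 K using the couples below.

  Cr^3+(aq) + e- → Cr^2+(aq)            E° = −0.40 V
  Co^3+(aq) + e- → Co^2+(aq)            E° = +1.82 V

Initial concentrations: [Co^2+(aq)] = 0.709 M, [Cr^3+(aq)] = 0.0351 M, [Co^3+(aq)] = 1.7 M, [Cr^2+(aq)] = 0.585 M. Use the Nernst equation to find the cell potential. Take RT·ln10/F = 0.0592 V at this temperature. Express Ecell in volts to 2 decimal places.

+2.31 V

Since E°(Co³⁺/Co²⁺) > E°(Cr³⁺/Cr²⁺), Co³⁺/Co²⁺ serves as the cathode.
E°cell = +1.82 − (−0.40) = +2.22 V, with n = 1 electron transferred.
The balanced reaction is Co^3+(aq) + Cr^2+(aq) → Co^2+(aq) + Cr^3+(aq), so Q = ([Co^2+(aq)]·[Cr^3+(aq)]) / ([Co^3+(aq)]·[Cr^2+(aq)]) = 0.025 and log Q = −1.602.
E = E° − (0.0592/n)·log Q = +2.22 − (0.0592/1)(−1.602) = +2.31 V.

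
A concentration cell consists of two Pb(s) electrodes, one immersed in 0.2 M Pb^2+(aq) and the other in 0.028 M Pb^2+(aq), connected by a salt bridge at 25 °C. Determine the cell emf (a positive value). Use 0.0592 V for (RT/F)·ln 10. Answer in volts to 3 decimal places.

For a concentration cell E°cell = 0, since both electrodes use the same couple.
The compartment with the higher Pb^2+(aq) concentration (0.2 M) acts as the cathode; ions are reduced there and produced at the dilute (0.028 M) anode.
With n = 2, Ecell = −(0.0592/2)·log([dilute]/[conc]) = −(0.0592/2)·log(0.028/0.2) = +0.025 V.

0.025 V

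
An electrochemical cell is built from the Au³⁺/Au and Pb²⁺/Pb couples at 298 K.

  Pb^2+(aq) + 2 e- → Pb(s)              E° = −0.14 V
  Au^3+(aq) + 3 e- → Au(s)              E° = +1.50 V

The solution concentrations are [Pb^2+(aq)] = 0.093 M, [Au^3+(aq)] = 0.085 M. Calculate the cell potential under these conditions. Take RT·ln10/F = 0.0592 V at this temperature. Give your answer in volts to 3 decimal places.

+1.649 V

Au³⁺/Au is reduced (cathode, E° = +1.50 V) and Pb²⁺/Pb is oxidized (anode).
E°cell = +1.50 − (−0.14) = +1.64 V, with n = 6 electrons transferred.
Balancing gives 2 Au^3+(aq) + 3 Pb(s) → 2 Au(s) + 3 Pb^2+(aq); hence Q = [Pb^2+(aq)]^3 / [Au^3+(aq)]^2 = 0.111 (log Q = −0.953).
Applying E = E° − (RT ln10/nF)·log Q gives +1.64 − (0.0592/6)(−0.953) = +1.649 V.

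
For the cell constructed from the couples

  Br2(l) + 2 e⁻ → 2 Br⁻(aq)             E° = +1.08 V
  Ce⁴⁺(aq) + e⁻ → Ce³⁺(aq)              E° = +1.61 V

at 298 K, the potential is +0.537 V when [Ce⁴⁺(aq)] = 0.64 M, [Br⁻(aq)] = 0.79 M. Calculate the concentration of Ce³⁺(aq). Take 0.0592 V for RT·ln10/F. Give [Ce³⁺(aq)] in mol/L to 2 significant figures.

0.39 M

Ce⁴⁺/Ce³⁺ is the cathode (higher E°); E°cell = +1.61 − (+1.08) = +0.53 V with n = 2.
Rearranging E = E° − (0.0592/n)·log Q gives log Q = 2(+0.53 − (+0.537))/0.0592 = −0.236.
The balanced reaction is 2 Ce⁴⁺(aq) + 2 Br⁻(aq) → 2 Ce³⁺(aq) + Br2(l), so Q = [Ce³⁺(aq)]^2 / ([Ce⁴⁺(aq)]^2·[Br⁻(aq)]^2).
Isolating [Ce³⁺(aq)] in Q = 10^{−0.236} yields log [Ce³⁺(aq)] = −0.414, i.e. 0.39 M.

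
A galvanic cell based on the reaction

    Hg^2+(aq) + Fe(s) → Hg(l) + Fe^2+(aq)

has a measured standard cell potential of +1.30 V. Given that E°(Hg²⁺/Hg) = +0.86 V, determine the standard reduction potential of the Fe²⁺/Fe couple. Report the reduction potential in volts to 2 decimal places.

−0.44 V

In the reaction as written the Hg²⁺/Hg couple is reduced (cathode) and Fe²⁺/Fe is oxidized (anode), so E°cell = E°(Hg²⁺/Hg) − E°(Fe²⁺/Fe).
E°(Fe²⁺/Fe) = E°(cathode) − E°cell = +0.86 − (+1.30) = −0.44 V.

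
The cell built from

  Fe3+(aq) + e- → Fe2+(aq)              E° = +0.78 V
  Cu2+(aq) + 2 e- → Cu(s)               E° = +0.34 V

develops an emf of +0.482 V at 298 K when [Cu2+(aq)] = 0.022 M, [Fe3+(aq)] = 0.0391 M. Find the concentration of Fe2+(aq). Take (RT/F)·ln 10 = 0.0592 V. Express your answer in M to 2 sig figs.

The Fe³⁺/Fe²⁺ couple has the larger reduction potential, so it is the cathode: E°cell = +0.78 − (+0.34) = +0.44 V and n = 2.
Rearranging E = E° − (0.0592/n)·log Q gives log Q = 2(+0.44 − (+0.482))/0.0592 = −1.419.
Balancing electrons gives 2 Fe3+(aq) + Cu(s) → 2 Fe2+(aq) + Cu2+(aq); thus Q = ([Fe2+(aq)]^2·[Cu2+(aq)]) / [Fe3+(aq)]^2.
Solving for the unknown gives log [Fe2+(aq)] = −1.289, so [Fe2+(aq)] ≈ 0.051 M.

0.051 M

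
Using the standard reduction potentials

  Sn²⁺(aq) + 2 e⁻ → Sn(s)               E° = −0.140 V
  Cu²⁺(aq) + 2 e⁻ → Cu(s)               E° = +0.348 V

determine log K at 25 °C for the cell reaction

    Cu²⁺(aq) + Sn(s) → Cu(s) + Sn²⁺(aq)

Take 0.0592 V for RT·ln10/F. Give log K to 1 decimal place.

log K = 16.5

The Cu²⁺/Cu couple is reduced (cathode); E°cell = +0.348 − (−0.140) = +0.488 V with n = 2.
At equilibrium E = 0, so log K = nE°cell / 0.0592 = (2)(+0.488) / 0.0592 = 16.5.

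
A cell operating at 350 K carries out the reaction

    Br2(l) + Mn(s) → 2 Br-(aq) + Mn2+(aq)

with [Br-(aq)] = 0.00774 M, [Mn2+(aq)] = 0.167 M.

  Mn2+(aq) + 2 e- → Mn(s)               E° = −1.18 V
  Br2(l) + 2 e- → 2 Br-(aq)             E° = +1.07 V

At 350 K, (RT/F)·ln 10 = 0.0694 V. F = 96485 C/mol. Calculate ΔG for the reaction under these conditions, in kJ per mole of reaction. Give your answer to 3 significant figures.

−468 kJ/mol

The standard cell potential is +1.07 − (−1.18) = +2.25 V, with n = 2 electrons in the balanced equation.
The reaction quotient is [Br-(aq)]^2·[Mn2+(aq)] = 1×10^−5; by Nernst, E = +2.25 − (0.0694/2)(−5.000) = +2.4235 V.
Finally ΔG = −nFE = −(2)(96485 C/mol)(+2.4235 V) = −468 kJ/mol.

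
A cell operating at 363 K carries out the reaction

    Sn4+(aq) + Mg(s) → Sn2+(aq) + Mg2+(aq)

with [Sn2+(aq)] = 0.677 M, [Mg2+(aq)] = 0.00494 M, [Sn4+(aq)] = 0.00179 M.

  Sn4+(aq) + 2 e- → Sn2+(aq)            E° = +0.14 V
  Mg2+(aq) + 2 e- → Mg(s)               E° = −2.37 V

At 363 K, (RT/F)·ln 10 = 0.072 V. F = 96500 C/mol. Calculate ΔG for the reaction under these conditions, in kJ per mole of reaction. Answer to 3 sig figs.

E°cell = +0.14 − (−2.37) = +2.51 V; the balanced reaction transfers n = 2 electrons.
Q = ([Sn2+(aq)]·[Mg2+(aq)]) / [Sn4+(aq)] = 1.87, so log Q = 0.271 and E = +2.51 − (0.072/2)(0.271) = +2.5002 V.
Finally ΔG = −nFE = −(2)(96500 C/mol)(+2.5002 V) = −483 kJ/mol.

−483 kJ/mol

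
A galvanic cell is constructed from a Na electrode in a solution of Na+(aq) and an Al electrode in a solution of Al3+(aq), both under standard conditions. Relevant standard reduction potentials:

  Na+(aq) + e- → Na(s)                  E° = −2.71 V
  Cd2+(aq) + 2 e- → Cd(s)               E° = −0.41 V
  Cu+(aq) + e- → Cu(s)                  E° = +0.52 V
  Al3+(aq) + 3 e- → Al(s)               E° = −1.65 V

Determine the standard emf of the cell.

+1.06 V

Of the two couples in this cell, the one with the more positive reduction potential is reduced at the cathode: here that is Al³⁺/Al (−1.65 V); Na⁺/Na (−2.71 V) is the anode.
E°cell = E°(cathode) − E°(anode) = −1.65 − (−2.71) = +1.06 V.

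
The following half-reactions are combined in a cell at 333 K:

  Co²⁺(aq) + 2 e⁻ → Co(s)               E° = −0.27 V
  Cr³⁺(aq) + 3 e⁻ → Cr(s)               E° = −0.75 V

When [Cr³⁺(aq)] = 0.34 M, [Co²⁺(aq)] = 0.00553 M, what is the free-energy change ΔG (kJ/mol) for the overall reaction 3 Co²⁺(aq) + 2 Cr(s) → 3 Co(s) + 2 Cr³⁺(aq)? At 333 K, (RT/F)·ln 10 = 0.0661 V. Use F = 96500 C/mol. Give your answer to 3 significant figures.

The standard cell potential is −0.27 − (−0.75) = +0.48 V, with n = 6 electrons in the balanced equation.
Q = [Cr³⁺(aq)]^2 / [Co²⁺(aq)]^3 = 6.84×10^5, so log Q = 5.835 and E = +0.48 − (0.0661/6)(5.835) = +0.4157 V.
Then ΔG = −nFE = −6 × 96500 × +0.4157 J/mol = −241 kJ/mol.

−241 kJ/mol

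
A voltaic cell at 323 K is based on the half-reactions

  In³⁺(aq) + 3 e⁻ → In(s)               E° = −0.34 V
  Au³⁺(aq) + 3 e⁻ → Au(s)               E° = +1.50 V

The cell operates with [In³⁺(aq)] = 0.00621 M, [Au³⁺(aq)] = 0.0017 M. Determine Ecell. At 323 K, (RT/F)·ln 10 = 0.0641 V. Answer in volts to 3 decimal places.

Au³⁺/Au is reduced (cathode, E° = +1.50 V) and In³⁺/In is oxidized (anode).
E°cell = +1.50 − (−0.34) = +1.84 V, with n = 3 electrons transferred.
For the overall reaction Au³⁺(aq) + In(s) → Au(s) + In³⁺(aq), Q = [In³⁺(aq)] / [Au³⁺(aq)] = 3.65, giving log Q = 0.563.
By the Nernst equation, E = +1.84 − (0.0641/3)·(0.563) = +1.828 V.

+1.828 V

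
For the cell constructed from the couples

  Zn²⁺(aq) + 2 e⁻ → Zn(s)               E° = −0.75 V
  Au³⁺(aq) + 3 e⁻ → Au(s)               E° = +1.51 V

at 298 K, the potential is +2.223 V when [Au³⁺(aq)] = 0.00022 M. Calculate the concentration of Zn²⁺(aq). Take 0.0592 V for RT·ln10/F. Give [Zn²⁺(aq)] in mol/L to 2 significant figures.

With Au³⁺/Au at the cathode and Zn²⁺/Zn at the anode, E°cell = +1.51 − (−0.75) = +2.26 V (n = 6).
From the Nernst equation, log Q = n(E° − E)/0.0592 = 6·(+2.26 − (+2.223))/0.0592 = 3.750.
For 2 Au³⁺(aq) + 3 Zn(s) → 2 Au(s) + 3 Zn²⁺(aq), the reaction quotient is Q = [Zn²⁺(aq)]^3 / [Au³⁺(aq)]^2.
Solving for the unknown gives log [Zn²⁺(aq)] = −1.188, so [Zn²⁺(aq)] ≈ 0.065 M.

0.065 M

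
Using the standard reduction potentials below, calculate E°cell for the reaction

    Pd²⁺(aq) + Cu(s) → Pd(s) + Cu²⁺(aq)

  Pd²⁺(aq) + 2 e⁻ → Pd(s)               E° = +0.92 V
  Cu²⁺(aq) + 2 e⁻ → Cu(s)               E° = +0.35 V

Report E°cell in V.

In the reaction as written, Pd²⁺(aq) is reduced (cathode) and Cu²⁺(aq) is produced by oxidation at the anode.
E°cell = E°(cathode) − E°(anode) = +0.92 − (+0.35) = +0.57 V.

+0.57 V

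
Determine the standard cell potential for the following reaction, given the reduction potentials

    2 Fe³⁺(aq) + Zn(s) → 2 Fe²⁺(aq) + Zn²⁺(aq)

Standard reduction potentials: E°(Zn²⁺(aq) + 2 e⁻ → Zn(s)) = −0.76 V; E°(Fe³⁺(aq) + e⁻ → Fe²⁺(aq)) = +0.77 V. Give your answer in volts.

+1.53 V

Fe³⁺(aq) gains electrons, so the Fe³⁺/Fe²⁺ couple is the cathode; the Zn²⁺/Zn couple is the anode.
E°cell = E°(cathode) − E°(anode) = +0.77 − (−0.76) = +1.53 V.
The positive value indicates the reaction is spontaneous as written.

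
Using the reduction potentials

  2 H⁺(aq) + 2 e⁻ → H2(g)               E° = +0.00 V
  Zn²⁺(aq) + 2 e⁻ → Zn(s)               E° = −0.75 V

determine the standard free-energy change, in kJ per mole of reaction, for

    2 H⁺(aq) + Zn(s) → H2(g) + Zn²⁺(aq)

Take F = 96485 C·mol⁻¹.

−145 kJ/mol

In the reaction as written H⁺(aq) is reduced, so the 2H⁺/H₂ couple is the cathode and Zn²⁺/Zn is the anode.
E°cell = +0.00 − (−0.75) = +0.75 V; balancing electrons gives n = 2.
ΔG° = −nFE°cell = −(2)(96485)(+0.75) J/mol = −145 kJ/mol.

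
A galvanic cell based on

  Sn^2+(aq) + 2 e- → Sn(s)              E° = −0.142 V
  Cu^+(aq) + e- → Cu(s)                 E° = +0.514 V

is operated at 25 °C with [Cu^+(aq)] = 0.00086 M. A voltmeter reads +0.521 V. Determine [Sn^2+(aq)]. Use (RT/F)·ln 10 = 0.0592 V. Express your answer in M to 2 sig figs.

With Cu⁺/Cu at the cathode and Sn²⁺/Sn at the anode, E°cell = +0.514 − (−0.142) = +0.656 V (n = 2).
From the Nernst equation, log Q = n(E° − E)/0.0592 = 2·(+0.656 − (+0.521))/0.0592 = 4.561.
The balanced reaction is 2 Cu^+(aq) + Sn(s) → 2 Cu(s) + Sn^2+(aq), so Q = [Sn^2+(aq)] / [Cu^+(aq)]^2.
Isolating [Sn^2+(aq)] in Q = 10^{4.561} yields log [Sn^2+(aq)] = −1.570, i.e. 0.027 M.

0.027 M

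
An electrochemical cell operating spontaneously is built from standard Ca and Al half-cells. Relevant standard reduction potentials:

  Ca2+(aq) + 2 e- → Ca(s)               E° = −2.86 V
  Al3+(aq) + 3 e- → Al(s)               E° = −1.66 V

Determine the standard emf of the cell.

+1.20 V

Of the two couples in this cell, the one with the more positive reduction potential is reduced at the cathode: here that is Al³⁺/Al (−1.66 V); Ca²⁺/Ca (−2.86 V) is the anode.
E°cell = E°(cathode) − E°(anode) = −1.66 − (−2.86) = +1.20 V.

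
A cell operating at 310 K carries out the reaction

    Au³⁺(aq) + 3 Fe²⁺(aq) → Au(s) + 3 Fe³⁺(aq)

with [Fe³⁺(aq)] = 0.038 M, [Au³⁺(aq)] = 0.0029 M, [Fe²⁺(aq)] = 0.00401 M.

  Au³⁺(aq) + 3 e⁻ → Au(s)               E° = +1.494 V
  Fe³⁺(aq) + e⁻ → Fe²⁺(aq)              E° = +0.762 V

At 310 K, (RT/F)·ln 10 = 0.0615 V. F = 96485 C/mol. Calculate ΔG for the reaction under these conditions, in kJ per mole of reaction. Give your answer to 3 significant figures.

−179 kJ/mol

With Au³⁺/Au reduced at the cathode, E°cell = +1.494 − (+0.762) = +0.732 V and n = 3.
Q = [Fe³⁺(aq)]^3 / ([Au³⁺(aq)]·[Fe²⁺(aq)]^3) = 2.93×10^5, so log Q = 5.468 and E = +0.732 − (0.0615/3)(5.468) = +0.6199 V.
ΔG = −nFE = −(3)(96485)(+0.6199) J/mol = −179 kJ/mol.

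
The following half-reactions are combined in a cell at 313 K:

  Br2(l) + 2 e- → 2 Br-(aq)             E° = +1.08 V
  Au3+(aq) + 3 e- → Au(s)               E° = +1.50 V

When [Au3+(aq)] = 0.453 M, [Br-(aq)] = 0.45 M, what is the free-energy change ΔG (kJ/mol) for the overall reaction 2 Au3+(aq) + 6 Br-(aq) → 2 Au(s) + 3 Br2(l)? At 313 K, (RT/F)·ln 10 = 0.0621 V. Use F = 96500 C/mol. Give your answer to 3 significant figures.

With Au³⁺/Au reduced at the cathode, E°cell = +1.50 − (+1.08) = +0.42 V and n = 6.
Here Q = 1 / ([Au3+(aq)]^2·[Br-(aq)]^6) = 587 (log Q = 2.769), giving E = +0.42 − (0.0621/6)·(2.769) = +0.3913 V.
ΔG = −nFE = −(6)(96500)(+0.3913) J/mol = −227 kJ/mol.

−227 kJ/mol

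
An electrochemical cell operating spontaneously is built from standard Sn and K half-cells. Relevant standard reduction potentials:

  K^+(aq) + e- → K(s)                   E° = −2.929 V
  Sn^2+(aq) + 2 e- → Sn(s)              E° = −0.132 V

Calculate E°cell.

The Sn²⁺/Sn couple has the higher E°, so Sn ion is reduced (cathode) and K is oxidized (anode).
E°cell = E°(cathode) − E°(anode) = −0.132 − (−2.929) = +2.797 V.

+2.797 V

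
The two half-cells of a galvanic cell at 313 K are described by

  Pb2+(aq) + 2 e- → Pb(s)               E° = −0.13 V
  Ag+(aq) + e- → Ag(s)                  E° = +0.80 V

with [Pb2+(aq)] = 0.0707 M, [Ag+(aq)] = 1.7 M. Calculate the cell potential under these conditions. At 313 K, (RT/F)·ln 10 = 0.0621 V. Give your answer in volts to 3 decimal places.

Ag⁺/Ag is reduced (cathode, E° = +0.80 V) and Pb²⁺/Pb is oxidized (anode).
E°cell = E°cat − E°an = +0.80 − (−0.13) = +0.93 V; n = 2.
Balancing gives 2 Ag+(aq) + Pb(s) → 2 Ag(s) + Pb2+(aq); hence Q = [Pb2+(aq)] / [Ag+(aq)]^2 = 0.0245 (log Q = −1.611).
By the Nernst equation, E = +0.93 − (0.0621/2)·(−1.611) = +0.980 V.

+0.980 V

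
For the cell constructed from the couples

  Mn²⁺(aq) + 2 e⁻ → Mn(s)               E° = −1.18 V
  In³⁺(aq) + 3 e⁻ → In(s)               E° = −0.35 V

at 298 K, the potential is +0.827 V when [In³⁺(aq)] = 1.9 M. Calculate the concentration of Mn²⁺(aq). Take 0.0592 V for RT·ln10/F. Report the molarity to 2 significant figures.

1.9 M

With In³⁺/In at the cathode and Mn²⁺/Mn at the anode, E°cell = −0.35 − (−1.18) = +0.83 V (n = 6).
Rearranging E = E° − (0.0592/n)·log Q gives log Q = 6(+0.83 − (+0.827))/0.0592 = 0.304.
Balancing electrons gives 2 In³⁺(aq) + 3 Mn(s) → 2 In(s) + 3 Mn²⁺(aq); thus Q = [Mn²⁺(aq)]^3 / [In³⁺(aq)]^2.
Substituting the known concentrations and solving, log [Mn²⁺(aq)] = 0.287 and [Mn²⁺(aq)] = 1.9 M.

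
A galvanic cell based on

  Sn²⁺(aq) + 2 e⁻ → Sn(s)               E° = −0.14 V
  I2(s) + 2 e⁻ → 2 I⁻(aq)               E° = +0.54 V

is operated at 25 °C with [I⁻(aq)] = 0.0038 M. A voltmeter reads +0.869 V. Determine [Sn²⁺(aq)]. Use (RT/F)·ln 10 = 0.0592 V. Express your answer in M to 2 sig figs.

With I₂/I⁻ at the cathode and Sn²⁺/Sn at the anode, E°cell = +0.54 − (−0.14) = +0.68 V (n = 2).
From the Nernst equation, log Q = n(E° − E)/0.0592 = 2·(+0.68 − (+0.869))/0.0592 = −6.385.
The balanced reaction is I2(s) + Sn(s) → 2 I⁻(aq) + Sn²⁺(aq), so Q = [I⁻(aq)]^2·[Sn²⁺(aq)].
Isolating [Sn²⁺(aq)] in Q = 10^{−6.385} yields log [Sn²⁺(aq)] = −1.545, i.e. 0.029 M.

0.029 M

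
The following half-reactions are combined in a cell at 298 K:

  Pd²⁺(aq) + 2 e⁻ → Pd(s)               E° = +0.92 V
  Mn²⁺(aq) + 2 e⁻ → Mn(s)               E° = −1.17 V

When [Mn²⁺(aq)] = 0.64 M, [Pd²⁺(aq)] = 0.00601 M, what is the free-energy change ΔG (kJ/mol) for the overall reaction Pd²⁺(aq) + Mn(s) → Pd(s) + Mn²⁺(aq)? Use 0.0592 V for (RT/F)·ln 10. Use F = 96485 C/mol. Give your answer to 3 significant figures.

−392 kJ/mol

With Pd²⁺/Pd reduced at the cathode, E°cell = +0.92 − (−1.17) = +2.09 V and n = 2.
Here Q = [Mn²⁺(aq)] / [Pd²⁺(aq)] = 106 (log Q = 2.027), giving E = +2.09 − (0.0592/2)·(2.027) = +2.0300 V.
Finally ΔG = −nFE = −(2)(96485 C/mol)(+2.0300 V) = −392 kJ/mol.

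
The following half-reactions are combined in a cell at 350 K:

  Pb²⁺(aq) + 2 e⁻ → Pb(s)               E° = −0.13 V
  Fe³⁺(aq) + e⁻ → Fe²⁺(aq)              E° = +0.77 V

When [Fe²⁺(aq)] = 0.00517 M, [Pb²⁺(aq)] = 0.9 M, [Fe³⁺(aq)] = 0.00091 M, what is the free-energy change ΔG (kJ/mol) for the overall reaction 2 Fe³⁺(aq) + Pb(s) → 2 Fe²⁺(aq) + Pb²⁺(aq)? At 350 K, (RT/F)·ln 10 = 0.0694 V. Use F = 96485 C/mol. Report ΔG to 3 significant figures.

−164 kJ/mol

E°cell = +0.77 − (−0.13) = +0.90 V; the balanced reaction transfers n = 2 electrons.
The reaction quotient is ([Fe²⁺(aq)]^2·[Pb²⁺(aq)]) / [Fe³⁺(aq)]^2 = 29; by Nernst, E = +0.90 − (0.0694/2)(1.463) = +0.8492 V.
ΔG = −nFE = −(2)(96485)(+0.8492) J/mol = −164 kJ/mol.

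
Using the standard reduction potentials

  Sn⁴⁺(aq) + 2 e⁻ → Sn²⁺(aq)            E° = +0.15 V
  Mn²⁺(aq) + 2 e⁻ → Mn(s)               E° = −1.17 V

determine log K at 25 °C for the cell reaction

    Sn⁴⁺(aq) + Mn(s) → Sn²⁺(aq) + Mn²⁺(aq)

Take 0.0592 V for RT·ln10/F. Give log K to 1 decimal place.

The Sn⁴⁺/Sn²⁺ couple is reduced (cathode); E°cell = +0.15 − (−1.17) = +1.32 V with n = 2.
At equilibrium E = 0, so log K = nE°cell / 0.0592 = (2)(+1.32) / 0.0592 = 44.6.

log K = 44.6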